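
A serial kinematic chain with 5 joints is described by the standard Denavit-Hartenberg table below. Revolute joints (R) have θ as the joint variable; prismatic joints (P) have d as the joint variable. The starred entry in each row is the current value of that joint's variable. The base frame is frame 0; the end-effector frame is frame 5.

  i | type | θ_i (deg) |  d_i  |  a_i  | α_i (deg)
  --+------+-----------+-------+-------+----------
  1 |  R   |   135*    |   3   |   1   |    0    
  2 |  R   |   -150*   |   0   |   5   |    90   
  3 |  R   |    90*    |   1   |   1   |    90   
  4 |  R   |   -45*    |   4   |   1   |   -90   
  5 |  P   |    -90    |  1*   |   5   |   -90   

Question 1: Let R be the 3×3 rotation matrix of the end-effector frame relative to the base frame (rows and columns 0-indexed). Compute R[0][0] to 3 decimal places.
0.966

End-effector x-axis (col 0 of R) = (0.9659,-0.2588,-0.0000)
R[0][0] = 0.9659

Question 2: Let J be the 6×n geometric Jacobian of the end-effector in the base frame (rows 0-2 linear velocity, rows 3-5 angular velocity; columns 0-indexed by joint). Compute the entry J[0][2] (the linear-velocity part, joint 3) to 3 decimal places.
axis z_2 = (-0.2588,-0.9659,0.0000); lever o_n−o_2 = (8.4345,-3.2953,2.4142)
cross product → J_v[:, 2] = (-2.3320,0.6248,9.0000)
J_ω[:, 2] = z_2
entry J[0][2] = -2.3320

-2.332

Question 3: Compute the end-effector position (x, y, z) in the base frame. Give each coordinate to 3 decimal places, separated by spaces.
12.557 -3.882 5.414

after link 1: o_1 = (-0.7071, 0.7071, 3.0000)
after link 2: o_2 = (4.1225, -0.5870, 3.0000)
after link 3: o_3 = (3.8637, -1.5529, 4.0000)
after link 4: o_4 = (7.9104, -1.9052, 4.7071)
after link 5: o_5 = (12.5570, -3.8823, 5.4142)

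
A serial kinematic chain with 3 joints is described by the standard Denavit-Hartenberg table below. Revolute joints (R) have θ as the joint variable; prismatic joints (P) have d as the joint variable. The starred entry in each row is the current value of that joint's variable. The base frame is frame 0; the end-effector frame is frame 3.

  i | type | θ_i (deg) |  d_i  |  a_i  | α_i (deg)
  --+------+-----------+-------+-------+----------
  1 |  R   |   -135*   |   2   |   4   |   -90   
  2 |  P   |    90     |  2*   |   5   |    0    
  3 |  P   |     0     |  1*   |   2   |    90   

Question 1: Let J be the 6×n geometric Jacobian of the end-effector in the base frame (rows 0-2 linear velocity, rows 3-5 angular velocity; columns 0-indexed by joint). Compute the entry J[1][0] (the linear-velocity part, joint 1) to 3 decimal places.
axis z_0 = ẑ; lever o_n−o_0 = (-0.7071,-4.9497,-5.0000)
cross product → J_v[:, 0] = (4.9497,-0.7071,0.0000)
J_ω[:, 0] = z_0
entry J[1][0] = -0.7071

-0.707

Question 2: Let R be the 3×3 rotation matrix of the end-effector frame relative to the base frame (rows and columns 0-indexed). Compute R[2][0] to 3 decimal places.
-1.000

End-effector x-axis (col 0 of R) = (0.0000,-0.0000,-1.0000)
R[2][0] = -1.0000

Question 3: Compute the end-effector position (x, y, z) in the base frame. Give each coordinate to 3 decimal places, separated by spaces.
-0.707 -4.950 -5.000

after link 1: o_1 = (-2.8284, -2.8284, 2.0000)
after link 2: o_2 = (-1.4142, -4.2426, -3.0000)
after link 3: o_3 = (-0.7071, -4.9497, -5.0000)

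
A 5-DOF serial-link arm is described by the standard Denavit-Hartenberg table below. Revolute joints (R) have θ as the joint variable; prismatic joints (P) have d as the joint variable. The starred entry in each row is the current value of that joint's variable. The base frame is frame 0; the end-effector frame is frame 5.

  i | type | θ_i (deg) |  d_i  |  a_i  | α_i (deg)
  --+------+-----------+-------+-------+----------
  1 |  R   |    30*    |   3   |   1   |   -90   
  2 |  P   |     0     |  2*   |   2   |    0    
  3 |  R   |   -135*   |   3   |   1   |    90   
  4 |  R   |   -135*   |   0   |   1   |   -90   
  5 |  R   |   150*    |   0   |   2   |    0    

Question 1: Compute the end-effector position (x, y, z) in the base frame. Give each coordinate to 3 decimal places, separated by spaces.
-0.478 6.095 4.780

after link 1: o_1 = (0.8660, 0.5000, 3.0000)
after link 2: o_2 = (1.5981, 3.2321, 3.0000)
after link 3: o_3 = (-0.5143, 5.4766, 3.7071)
after link 4: o_4 = (0.2723, 5.1142, 3.2071)
after link 5: o_5 = (-0.4777, 6.0954, 4.7802)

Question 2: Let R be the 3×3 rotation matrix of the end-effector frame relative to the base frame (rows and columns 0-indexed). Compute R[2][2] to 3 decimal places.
End-effector z-axis (col 2 of R) = (-0.0795,-0.8624,0.5000)
R[2][2] = 0.5000

0.500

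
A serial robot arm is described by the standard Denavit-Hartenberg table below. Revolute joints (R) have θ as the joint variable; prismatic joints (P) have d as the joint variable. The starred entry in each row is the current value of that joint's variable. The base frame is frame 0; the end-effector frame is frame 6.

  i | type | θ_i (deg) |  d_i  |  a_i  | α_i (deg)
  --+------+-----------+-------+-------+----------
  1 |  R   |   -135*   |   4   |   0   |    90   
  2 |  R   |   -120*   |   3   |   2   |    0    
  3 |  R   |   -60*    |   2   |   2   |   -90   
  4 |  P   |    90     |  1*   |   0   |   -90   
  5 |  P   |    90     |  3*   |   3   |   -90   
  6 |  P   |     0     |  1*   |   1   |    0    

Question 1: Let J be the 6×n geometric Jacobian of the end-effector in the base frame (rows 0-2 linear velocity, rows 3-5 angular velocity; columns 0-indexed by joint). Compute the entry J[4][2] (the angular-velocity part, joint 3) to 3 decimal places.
0.707

axis z_2 = (-0.7071,0.7071,0.0000); lever o_n−o_2 = (-2.8284,1.4142,3.0000)
cross product → J_v[:, 2] = (2.1213,2.1213,1.0000)
J_ω[:, 2] = z_2
entry J[4][2] = 0.7071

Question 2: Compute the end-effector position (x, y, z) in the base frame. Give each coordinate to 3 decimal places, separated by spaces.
-4.243 4.243 5.268

after link 1: o_1 = (0.0000, 0.0000, 4.0000)
after link 2: o_2 = (-1.4142, 2.8284, 2.2679)
after link 3: o_3 = (-1.4142, 5.6569, 2.2679)
after link 4: o_4 = (-1.4142, 5.6569, 1.2679)
after link 5: o_5 = (-3.5355, 3.5355, 4.2679)
after link 6: o_6 = (-4.2426, 4.2426, 5.2679)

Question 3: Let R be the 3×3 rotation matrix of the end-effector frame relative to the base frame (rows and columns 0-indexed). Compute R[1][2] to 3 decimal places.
End-effector z-axis (col 2 of R) = (-0.7071,0.7071,0.0000)
R[1][2] = 0.7071

0.707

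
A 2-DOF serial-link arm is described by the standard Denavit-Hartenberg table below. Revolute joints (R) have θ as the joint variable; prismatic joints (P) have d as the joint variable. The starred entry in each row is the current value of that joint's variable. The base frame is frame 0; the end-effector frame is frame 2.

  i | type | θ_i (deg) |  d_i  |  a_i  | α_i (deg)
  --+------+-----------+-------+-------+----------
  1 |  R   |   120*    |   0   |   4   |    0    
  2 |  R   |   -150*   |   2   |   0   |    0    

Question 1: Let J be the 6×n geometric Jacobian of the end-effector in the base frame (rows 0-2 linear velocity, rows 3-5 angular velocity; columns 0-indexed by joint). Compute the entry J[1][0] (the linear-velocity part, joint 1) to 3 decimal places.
-2.000

axis z_0 = ẑ; lever o_n−o_0 = (-2.0000,3.4641,2.0000)
cross product → J_v[:, 0] = (-3.4641,-2.0000,0.0000)
J_ω[:, 0] = z_0
entry J[1][0] = -2.0000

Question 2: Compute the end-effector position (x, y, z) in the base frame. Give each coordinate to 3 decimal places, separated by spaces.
after link 1: o_1 = (-2.0000, 3.4641, 0.0000)
after link 2: o_2 = (-2.0000, 3.4641, 2.0000)

-2.000 3.464 2.000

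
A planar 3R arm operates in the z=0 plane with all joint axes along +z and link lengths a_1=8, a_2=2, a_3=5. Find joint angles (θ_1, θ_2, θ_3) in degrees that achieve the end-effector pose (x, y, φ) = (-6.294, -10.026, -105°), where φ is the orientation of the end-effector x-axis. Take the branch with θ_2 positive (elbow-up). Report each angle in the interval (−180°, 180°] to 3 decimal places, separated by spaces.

-147.794 119.997 -77.203

wrist centre = target − a_3·(cos φ, sin φ) = (-4.9999, -5.1964)
cos θ_2 = (52.0013−8²−2²)/(2·8·2) = -0.5000; θ_2 = 119.9973° (elbow-up)
β = atan2(-5.1964,-4.9999) = -133.8961°; ψ = atan2(1.7321,7.0001) = 13.8981°
θ_1 = β − ψ = -147.7942°
θ_3 = φ − θ_1 − θ_2 = -77.2030° (wrapped to (-180°,180°])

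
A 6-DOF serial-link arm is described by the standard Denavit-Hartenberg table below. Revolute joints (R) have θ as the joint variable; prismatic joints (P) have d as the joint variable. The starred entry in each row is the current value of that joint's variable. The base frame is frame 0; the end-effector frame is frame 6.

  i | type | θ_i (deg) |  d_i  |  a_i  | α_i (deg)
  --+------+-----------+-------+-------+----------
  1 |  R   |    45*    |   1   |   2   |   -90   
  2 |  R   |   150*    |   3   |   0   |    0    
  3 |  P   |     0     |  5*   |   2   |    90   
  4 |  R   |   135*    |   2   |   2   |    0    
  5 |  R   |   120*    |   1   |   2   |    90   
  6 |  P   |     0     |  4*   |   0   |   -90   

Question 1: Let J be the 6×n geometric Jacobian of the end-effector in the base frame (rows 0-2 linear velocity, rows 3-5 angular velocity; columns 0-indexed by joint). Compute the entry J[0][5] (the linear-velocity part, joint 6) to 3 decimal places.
prismatic axis z_5 = (0.4085,0.7745,0.4830)
J_v[:, 5] = z_5; J_ω[:, 5] = (0,0,0)
entry J[0][5] = 0.4085

0.408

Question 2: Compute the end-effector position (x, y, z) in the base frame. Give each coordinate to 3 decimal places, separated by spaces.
after link 1: o_1 = (1.4142, 1.4142, 1.0000)
after link 2: o_2 = (-0.7071, 3.5355, 1.0000)
after link 3: o_3 = (-5.4674, 5.8463, 0.0000)
after link 4: o_4 = (-4.8943, 8.4195, -1.0249)
after link 5: o_5 = (-2.8577, 7.7240, -1.6322)
after link 6: o_6 = (-1.2237, 10.8220, 0.2997)

-1.224 10.822 0.300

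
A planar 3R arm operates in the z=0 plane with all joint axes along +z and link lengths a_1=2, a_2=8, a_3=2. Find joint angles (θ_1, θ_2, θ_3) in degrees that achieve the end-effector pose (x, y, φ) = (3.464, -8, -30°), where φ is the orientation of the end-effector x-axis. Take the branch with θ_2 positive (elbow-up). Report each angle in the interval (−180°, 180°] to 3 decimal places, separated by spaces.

177.794 120.001 32.205

wrist centre = target − a_3·(cos φ, sin φ) = (1.7319, -7.0000)
cos θ_2 = (51.9996−2²−8²)/(2·2·8) = -0.5000; θ_2 = 120.0007° (elbow-up)
β = atan2(-7.0000,1.7319) = -76.1029°; ψ = atan2(6.9282,-2.0001) = 106.1029°
θ_1 = β − ψ = -182.2058°
θ_3 = φ − θ_1 − θ_2 = 32.2051° (wrapped to (-180°,180°])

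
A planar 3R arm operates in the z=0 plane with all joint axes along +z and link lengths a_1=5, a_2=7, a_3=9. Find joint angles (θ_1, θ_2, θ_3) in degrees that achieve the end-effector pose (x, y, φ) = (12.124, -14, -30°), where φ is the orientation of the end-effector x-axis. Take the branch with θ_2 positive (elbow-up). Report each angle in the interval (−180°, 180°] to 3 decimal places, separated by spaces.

wrist centre = target − a_3·(cos φ, sin φ) = (4.3298, -9.5000)
cos θ_2 = (108.9969−5²−7²)/(2·5·7) = 0.5000; θ_2 = 60.0029° (elbow-up)
β = atan2(-9.5000,4.3298) = -65.4981°; ψ = atan2(6.0624,8.4997) = 35.4981°
θ_1 = β − ψ = -100.9963°
θ_3 = φ − θ_1 − θ_2 = 10.9934° (wrapped to (-180°,180°])

-100.996 60.003 10.993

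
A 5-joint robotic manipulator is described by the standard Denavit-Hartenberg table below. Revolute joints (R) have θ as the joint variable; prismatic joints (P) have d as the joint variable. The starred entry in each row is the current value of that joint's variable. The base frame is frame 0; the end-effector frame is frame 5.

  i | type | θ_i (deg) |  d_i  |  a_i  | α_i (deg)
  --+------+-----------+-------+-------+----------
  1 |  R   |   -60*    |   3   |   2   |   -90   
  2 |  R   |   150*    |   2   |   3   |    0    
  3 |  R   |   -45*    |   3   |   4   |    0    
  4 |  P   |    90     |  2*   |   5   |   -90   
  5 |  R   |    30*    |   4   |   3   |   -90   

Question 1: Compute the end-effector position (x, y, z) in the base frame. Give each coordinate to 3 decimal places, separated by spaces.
0.795 9.624 3.467

after link 1: o_1 = (1.0000, -1.7321, 3.0000)
after link 2: o_2 = (1.4330, 1.5179, 1.5000)
after link 3: o_3 = (3.5135, 3.9145, -2.3637)
after link 4: o_4 = (2.8307, 9.0971, -1.0696)
after link 5: o_5 = (0.7945, 9.6239, 3.4665)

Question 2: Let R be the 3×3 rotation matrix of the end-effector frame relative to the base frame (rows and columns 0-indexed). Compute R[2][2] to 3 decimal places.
-0.129

End-effector z-axis (col 2 of R) = (-0.5085,-0.8513,-0.1294)
R[2][2] = -0.1294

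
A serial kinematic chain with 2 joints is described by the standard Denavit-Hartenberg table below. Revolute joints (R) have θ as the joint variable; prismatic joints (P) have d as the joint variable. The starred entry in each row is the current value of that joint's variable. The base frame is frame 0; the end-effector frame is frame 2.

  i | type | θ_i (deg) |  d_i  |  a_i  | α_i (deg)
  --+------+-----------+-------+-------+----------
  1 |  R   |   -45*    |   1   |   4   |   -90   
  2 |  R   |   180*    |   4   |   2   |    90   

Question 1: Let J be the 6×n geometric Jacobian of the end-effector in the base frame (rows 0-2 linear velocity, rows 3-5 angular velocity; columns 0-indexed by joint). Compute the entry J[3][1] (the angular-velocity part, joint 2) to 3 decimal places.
0.707

axis z_1 = (0.7071,0.7071,0.0000); lever o_n−o_1 = (1.4142,4.2426,0.0000)
cross product → J_v[:, 1] = (-0.0000,0.0000,2.0000)
J_ω[:, 1] = z_1
entry J[3][1] = 0.7071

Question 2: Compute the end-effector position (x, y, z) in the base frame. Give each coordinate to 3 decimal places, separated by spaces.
4.243 1.414 1.000

after link 1: o_1 = (2.8284, -2.8284, 1.0000)
after link 2: o_2 = (4.2426, 1.4142, 1.0000)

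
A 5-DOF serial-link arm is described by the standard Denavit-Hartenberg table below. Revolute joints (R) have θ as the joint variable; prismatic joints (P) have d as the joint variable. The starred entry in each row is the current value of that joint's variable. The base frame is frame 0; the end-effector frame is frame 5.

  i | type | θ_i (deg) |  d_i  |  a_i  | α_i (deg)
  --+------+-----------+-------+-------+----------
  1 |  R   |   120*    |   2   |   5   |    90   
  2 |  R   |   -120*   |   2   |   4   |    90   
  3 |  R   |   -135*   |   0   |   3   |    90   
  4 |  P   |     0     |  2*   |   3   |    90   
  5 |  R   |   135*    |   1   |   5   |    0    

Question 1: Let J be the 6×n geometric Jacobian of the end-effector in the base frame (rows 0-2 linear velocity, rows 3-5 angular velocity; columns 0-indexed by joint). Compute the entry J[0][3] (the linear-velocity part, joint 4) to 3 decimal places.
prismatic axis z_3 = (0.4356,0.6597,0.6124)
J_v[:, 3] = z_3; J_ω[:, 3] = (0,0,0)
entry J[0][3] = 0.4356

0.436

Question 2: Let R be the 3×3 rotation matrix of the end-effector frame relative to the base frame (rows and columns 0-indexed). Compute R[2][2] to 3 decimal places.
End-effector z-axis (col 2 of R) = (-0.4330,0.7500,-0.5000)
R[2][2] = -0.5000

-0.500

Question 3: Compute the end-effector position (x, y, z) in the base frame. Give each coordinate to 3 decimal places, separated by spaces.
after link 1: o_1 = (-2.5000, 4.3301, 2.0000)
after link 2: o_2 = (0.2321, 3.5981, -1.4641)
after link 3: o_3 = (-2.1354, 3.4560, 0.3730)
after link 4: o_4 = (-3.6317, 4.6334, 3.4349)
after link 5: o_5 = (0.2655, 7.8834, 2.9349)

0.265 7.883 2.935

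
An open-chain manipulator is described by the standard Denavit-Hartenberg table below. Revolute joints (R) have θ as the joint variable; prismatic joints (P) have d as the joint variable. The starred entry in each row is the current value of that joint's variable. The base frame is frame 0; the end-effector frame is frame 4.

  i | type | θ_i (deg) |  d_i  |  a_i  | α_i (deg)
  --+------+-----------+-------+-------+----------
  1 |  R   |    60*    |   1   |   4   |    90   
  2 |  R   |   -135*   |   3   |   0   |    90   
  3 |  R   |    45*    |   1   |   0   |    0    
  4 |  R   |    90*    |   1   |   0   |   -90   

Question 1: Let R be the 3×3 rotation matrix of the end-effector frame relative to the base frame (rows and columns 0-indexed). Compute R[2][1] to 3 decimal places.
End-effector y-axis (col 1 of R) = (0.3536,0.6124,-0.7071)
R[2][1] = -0.7071

-0.707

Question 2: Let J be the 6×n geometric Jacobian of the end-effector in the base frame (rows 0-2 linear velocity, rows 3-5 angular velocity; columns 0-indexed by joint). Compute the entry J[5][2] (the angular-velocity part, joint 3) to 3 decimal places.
0.707

axis z_2 = (-0.3536,-0.6124,0.7071); lever o_n−o_2 = (-0.7071,-1.2247,1.4142)
cross product → J_v[:, 2] = (0.0000,-0.0000,-0.0000)
J_ω[:, 2] = z_2
entry J[5][2] = 0.7071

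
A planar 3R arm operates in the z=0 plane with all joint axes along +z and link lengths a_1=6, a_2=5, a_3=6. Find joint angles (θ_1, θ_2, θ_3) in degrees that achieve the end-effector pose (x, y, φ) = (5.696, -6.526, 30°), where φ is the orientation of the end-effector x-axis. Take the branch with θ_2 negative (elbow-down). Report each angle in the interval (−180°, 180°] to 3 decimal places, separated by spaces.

-59.998 -60.006 150.004

wrist centre = target − a_3·(cos φ, sin φ) = (0.4998, -9.5260)
cos θ_2 = (90.9945−6²−5²)/(2·6·5) = 0.4999; θ_2 = -60.0060° (elbow-down)
β = atan2(-9.5260,0.4998) = -86.9963°; ψ = atan2(-4.3304,8.4995) = -26.9982°
θ_1 = β − ψ = -59.9982°
θ_3 = φ − θ_1 − θ_2 = 150.0042° (wrapped to (-180°,180°])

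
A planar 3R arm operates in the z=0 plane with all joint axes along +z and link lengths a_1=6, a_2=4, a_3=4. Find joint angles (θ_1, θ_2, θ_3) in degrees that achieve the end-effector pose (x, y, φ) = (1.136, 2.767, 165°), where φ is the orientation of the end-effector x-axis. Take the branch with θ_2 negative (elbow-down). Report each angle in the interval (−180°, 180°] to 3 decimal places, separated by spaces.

59.999 -120.006 -134.993

wrist centre = target − a_3·(cos φ, sin φ) = (4.9997, 1.7317)
cos θ_2 = (27.9959−6²−4²)/(2·6·4) = -0.5001; θ_2 = -120.0057° (elbow-down)
β = atan2(1.7317,4.9997) = 19.1043°; ψ = atan2(-3.4639,3.9997) = -40.8942°
θ_1 = β − ψ = 59.9985°
θ_3 = φ − θ_1 − θ_2 = -134.9929° (wrapped to (-180°,180°])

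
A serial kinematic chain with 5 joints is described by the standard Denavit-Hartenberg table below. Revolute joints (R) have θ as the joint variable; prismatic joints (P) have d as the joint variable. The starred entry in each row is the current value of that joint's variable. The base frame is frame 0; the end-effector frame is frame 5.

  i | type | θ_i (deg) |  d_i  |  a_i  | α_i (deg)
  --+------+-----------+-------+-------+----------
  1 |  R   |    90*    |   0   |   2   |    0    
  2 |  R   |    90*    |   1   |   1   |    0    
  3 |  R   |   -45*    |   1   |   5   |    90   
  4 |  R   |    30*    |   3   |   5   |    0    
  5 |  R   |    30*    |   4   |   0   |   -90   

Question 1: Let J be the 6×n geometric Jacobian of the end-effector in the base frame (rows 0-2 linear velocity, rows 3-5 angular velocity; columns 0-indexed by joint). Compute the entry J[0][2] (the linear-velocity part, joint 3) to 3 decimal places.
-11.547

axis z_2 = (0.0000,0.0000,1.0000); lever o_n−o_2 = (-1.6476,11.5471,3.5000)
cross product → J_v[:, 2] = (-11.5471,-1.6476,0.0000)
J_ω[:, 2] = z_2
entry J[0][2] = -11.5471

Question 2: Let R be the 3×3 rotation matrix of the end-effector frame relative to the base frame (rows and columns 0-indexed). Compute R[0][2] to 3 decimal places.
0.612

End-effector z-axis (col 2 of R) = (0.6124,-0.6124,0.5000)
R[0][2] = 0.6124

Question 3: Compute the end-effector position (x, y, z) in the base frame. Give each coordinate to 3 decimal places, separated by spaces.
after link 1: o_1 = (0.0000, 2.0000, 0.0000)
after link 2: o_2 = (-1.0000, 2.0000, 1.0000)
after link 3: o_3 = (-4.5355, 5.5355, 2.0000)
after link 4: o_4 = (-5.4761, 10.7187, 4.5000)
after link 5: o_5 = (-2.6476, 13.5471, 4.5000)

-2.648 13.547 4.500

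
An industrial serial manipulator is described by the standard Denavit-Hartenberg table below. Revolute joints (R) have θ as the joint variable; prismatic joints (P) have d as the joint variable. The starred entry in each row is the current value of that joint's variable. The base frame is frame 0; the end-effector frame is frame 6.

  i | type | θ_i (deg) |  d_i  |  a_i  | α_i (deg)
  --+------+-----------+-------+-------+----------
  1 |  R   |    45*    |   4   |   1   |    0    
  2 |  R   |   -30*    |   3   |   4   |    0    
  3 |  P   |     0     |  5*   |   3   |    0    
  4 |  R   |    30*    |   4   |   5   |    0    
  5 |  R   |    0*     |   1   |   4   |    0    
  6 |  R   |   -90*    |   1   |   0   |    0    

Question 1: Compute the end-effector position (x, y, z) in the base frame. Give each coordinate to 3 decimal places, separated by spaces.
13.833 8.883 18.000

after link 1: o_1 = (0.7071, 0.7071, 4.0000)
after link 2: o_2 = (4.5708, 1.7424, 7.0000)
after link 3: o_3 = (7.4686, 2.5188, 12.0000)
after link 4: o_4 = (11.0041, 6.0544, 16.0000)
after link 5: o_5 = (13.8325, 8.8828, 17.0000)
after link 6: o_6 = (13.8325, 8.8828, 18.0000)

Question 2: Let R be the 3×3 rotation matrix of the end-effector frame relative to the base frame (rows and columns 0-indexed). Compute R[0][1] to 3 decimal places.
End-effector y-axis (col 1 of R) = (0.7071,0.7071,0.0000)
R[0][1] = 0.7071

0.707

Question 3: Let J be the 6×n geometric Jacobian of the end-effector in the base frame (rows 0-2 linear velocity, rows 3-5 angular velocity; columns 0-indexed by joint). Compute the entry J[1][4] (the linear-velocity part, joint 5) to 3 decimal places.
2.828

axis z_4 = (0.0000,0.0000,1.0000); lever o_n−o_4 = (2.8284,2.8284,2.0000)
cross product → J_v[:, 4] = (-2.8284,2.8284,0.0000)
J_ω[:, 4] = z_4
entry J[1][4] = 2.8284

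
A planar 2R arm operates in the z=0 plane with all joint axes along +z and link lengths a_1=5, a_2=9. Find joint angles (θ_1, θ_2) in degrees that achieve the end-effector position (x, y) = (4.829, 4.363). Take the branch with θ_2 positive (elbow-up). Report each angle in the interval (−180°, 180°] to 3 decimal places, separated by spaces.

cos θ_2 = (42.3550−5²−9²)/(2·5·9) = -0.7072; θ_2 = 135.0048° (elbow-up)
β = atan2(4.3630,4.8290) = 42.0978°; ψ = atan2(6.3634,-1.3645) = 102.1026°
θ_1 = β − ψ = -60.0048°

-60.005 135.005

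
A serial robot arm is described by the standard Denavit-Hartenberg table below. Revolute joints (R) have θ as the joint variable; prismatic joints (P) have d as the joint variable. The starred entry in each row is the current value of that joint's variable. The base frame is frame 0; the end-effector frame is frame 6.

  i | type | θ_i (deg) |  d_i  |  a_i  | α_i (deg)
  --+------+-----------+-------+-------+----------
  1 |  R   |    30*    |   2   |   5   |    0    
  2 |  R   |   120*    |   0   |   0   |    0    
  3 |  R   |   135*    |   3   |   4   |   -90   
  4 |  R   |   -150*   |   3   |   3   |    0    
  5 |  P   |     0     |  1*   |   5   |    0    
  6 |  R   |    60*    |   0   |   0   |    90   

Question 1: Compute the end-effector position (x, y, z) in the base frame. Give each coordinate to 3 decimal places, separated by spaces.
after link 1: o_1 = (4.3301, 2.5000, 2.0000)
after link 2: o_2 = (4.3301, 2.5000, 2.0000)
after link 3: o_3 = (5.3654, -1.3637, 5.0000)
after link 4: o_4 = (7.5907, 1.9223, 6.5000)
after link 5: o_5 = (7.4360, 6.3637, 9.0000)
after link 6: o_6 = (7.4360, 6.3637, 9.0000)

7.436 6.364 9.000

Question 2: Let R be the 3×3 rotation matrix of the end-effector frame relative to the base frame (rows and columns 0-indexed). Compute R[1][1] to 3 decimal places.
End-effector y-axis (col 1 of R) = (0.9659,0.2588,0.0000)
R[1][1] = 0.2588

0.259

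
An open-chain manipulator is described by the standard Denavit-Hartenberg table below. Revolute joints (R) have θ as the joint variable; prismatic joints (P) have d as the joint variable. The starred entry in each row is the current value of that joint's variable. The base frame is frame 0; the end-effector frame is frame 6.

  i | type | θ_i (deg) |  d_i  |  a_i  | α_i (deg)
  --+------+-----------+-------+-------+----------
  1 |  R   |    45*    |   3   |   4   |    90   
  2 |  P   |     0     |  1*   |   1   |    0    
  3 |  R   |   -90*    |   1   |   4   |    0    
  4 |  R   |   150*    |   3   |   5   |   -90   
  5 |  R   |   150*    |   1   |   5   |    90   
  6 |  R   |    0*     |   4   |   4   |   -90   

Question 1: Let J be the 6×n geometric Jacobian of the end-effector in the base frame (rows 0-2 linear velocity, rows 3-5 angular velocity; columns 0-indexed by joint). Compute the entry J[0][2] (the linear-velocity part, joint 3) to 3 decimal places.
axis z_2 = (0.7071,-0.7071,0.0000); lever o_n−o_2 = (-3.6962,1.9099,-4.1878)
cross product → J_v[:, 2] = (2.9612,2.9612,-1.2631)
J_ω[:, 2] = z_2
entry J[0][2] = 2.9612

2.961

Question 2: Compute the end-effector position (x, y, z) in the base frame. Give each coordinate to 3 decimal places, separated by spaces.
0.546 4.738 -1.188

after link 1: o_1 = (2.8284, 2.8284, 3.0000)
after link 2: o_2 = (4.2426, 2.8284, 3.0000)
after link 3: o_3 = (4.9497, 2.1213, -1.0000)
after link 4: o_4 = (8.8388, 1.7678, 3.3301)
after link 5: o_5 = (4.9278, 1.3922, 0.0801)
after link 6: o_6 = (0.5464, 4.7383, -1.1878)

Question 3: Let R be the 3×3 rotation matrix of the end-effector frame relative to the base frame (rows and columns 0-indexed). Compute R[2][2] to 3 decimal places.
0.500

End-effector z-axis (col 2 of R) = (-0.6124,-0.6124,0.5000)
R[2][2] = 0.5000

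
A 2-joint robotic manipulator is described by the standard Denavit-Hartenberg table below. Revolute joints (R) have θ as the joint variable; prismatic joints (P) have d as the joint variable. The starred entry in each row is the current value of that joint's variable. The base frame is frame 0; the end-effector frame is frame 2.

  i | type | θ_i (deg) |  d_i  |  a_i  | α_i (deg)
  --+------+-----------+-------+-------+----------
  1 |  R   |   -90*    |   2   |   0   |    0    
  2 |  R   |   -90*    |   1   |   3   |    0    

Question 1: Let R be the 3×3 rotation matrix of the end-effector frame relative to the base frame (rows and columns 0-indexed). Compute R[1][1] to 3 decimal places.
End-effector y-axis (col 1 of R) = (0.0000,-1.0000,0.0000)
R[1][1] = -1.0000

-1.000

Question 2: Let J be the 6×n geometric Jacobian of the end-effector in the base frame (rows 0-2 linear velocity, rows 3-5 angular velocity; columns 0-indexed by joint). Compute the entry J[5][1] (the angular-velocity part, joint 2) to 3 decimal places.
axis z_1 = (0.0000,0.0000,1.0000); lever o_n−o_1 = (-3.0000,-0.0000,1.0000)
cross product → J_v[:, 1] = (0.0000,-3.0000,0.0000)
J_ω[:, 1] = z_1
entry J[5][1] = 1.0000

1.000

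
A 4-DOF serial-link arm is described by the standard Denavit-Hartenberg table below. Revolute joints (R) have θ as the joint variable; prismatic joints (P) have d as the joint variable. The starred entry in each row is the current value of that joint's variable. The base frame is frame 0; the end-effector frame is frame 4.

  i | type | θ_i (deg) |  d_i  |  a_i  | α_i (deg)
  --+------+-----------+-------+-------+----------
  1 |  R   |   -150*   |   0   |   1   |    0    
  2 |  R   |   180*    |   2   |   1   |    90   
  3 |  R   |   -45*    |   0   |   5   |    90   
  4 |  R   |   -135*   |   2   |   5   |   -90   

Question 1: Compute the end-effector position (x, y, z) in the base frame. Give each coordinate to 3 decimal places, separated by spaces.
-2.096 2.873 -0.450

after link 1: o_1 = (-0.8660, -0.5000, 0.0000)
after link 2: o_2 = (0.0000, -0.0000, 2.0000)
after link 3: o_3 = (3.0619, 1.7678, -1.5355)
after link 4: o_4 = (-2.0957, 2.8725, -0.4497)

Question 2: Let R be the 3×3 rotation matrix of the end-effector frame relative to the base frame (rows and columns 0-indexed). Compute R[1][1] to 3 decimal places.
0.354

End-effector y-axis (col 1 of R) = (0.6124,0.3536,0.7071)
R[1][1] = 0.3536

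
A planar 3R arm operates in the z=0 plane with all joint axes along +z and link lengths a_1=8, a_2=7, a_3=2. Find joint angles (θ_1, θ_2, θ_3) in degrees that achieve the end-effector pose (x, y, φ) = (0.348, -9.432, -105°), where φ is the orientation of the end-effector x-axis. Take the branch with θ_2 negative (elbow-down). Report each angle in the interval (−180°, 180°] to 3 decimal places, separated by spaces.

-30.003 -119.999 45.002

wrist centre = target − a_3·(cos φ, sin φ) = (0.8656, -7.5001)
cos θ_2 = (57.0016−8²−7²)/(2·8·7) = -0.5000; θ_2 = -119.9991° (elbow-down)
β = atan2(-7.5001,0.8656) = -83.4163°; ψ = atan2(-6.0622,4.5001) = -53.4129°
θ_1 = β − ψ = -30.0034°
θ_3 = φ − θ_1 − θ_2 = 45.0025° (wrapped to (-180°,180°])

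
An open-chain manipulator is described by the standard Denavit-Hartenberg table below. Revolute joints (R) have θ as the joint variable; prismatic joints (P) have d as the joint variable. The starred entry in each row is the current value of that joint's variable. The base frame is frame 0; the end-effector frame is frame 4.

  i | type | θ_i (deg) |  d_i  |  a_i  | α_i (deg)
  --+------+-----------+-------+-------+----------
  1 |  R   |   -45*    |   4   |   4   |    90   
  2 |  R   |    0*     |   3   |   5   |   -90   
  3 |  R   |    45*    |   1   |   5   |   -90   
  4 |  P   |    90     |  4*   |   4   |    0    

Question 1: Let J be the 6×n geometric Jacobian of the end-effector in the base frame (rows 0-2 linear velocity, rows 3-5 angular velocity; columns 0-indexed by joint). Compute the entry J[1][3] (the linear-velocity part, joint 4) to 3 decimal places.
1.000

prismatic axis z_3 = (0.0000,1.0000,0.0000)
J_v[:, 3] = z_3; J_ω[:, 3] = (0,0,0)
entry J[1][3] = 1.0000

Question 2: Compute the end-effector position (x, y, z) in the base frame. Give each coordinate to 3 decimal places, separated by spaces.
9.243 -4.485 1.000

after link 1: o_1 = (2.8284, -2.8284, 4.0000)
after link 2: o_2 = (4.2426, -8.4853, 4.0000)
after link 3: o_3 = (9.2426, -8.4853, 5.0000)
after link 4: o_4 = (9.2426, -4.4853, 1.0000)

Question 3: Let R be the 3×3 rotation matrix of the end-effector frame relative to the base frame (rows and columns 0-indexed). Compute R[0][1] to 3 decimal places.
-1.000

End-effector y-axis (col 1 of R) = (-1.0000,0.0000,-0.0000)
R[0][1] = -1.0000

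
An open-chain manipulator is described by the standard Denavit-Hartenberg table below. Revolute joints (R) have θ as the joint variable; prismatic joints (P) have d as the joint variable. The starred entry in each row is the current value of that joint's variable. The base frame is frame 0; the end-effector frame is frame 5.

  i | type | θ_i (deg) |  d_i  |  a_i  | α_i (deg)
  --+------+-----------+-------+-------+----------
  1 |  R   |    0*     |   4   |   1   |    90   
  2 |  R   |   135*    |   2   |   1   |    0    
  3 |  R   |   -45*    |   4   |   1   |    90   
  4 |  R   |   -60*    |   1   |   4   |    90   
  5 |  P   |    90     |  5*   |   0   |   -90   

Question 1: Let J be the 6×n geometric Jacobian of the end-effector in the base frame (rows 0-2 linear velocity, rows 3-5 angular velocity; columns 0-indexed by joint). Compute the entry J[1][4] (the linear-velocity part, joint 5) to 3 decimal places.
prismatic axis z_4 = (0.0000,0.5000,-0.8660)
J_v[:, 4] = z_4; J_ω[:, 4] = (0,0,0)
entry J[1][4] = 0.5000

0.500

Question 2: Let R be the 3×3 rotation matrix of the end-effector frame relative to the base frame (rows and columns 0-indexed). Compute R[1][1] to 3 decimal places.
-0.500

End-effector y-axis (col 1 of R) = (-0.0000,-0.5000,0.8660)
R[1][1] = -0.5000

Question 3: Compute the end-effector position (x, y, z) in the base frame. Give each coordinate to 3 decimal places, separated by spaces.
1.293 -0.036 3.377

after link 1: o_1 = (1.0000, 0.0000, 4.0000)
after link 2: o_2 = (0.2929, -2.0000, 4.7071)
after link 3: o_3 = (0.2929, -6.0000, 5.7071)
after link 4: o_4 = (1.2929, -2.5359, 7.7071)
after link 5: o_5 = (1.2929, -0.0359, 3.3770)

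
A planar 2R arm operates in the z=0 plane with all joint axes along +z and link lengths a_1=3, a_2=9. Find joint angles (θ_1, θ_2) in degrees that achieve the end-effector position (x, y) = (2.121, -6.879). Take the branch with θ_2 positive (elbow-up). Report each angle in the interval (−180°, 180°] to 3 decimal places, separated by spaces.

169.281 134.995

cos θ_2 = (51.8193−3²−9²)/(2·3·9) = -0.7071; θ_2 = 134.9954° (elbow-up)
β = atan2(-6.8790,2.1210) = -72.8639°; ψ = atan2(6.3645,-3.3635) = 117.8553°
θ_1 = β − ψ = -190.7192°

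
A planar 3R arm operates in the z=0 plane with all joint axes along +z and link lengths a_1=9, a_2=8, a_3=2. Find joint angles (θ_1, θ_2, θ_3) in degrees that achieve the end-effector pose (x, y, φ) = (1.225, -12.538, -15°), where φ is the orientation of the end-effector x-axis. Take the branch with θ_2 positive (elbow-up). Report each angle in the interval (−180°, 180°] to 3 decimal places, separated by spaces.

-135.001 90.004 29.996

wrist centre = target − a_3·(cos φ, sin φ) = (-0.7069, -12.0204)
cos θ_2 = (144.9887−9²−8²)/(2·9·8) = -0.0001; θ_2 = 90.0045° (elbow-up)
β = atan2(-12.0204,-0.7069) = -93.3654°; ψ = atan2(8.0000,8.9994) = 41.6355°
θ_1 = β − ψ = -135.0009°
θ_3 = φ − θ_1 − θ_2 = 29.9964° (wrapped to (-180°,180°])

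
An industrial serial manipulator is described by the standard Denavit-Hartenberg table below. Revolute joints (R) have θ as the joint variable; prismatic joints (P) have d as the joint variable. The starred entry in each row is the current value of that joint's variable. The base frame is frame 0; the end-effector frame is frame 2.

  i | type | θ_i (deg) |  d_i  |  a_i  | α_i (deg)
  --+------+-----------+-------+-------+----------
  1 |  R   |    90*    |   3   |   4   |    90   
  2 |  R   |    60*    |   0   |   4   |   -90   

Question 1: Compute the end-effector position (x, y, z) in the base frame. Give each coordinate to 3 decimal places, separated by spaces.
0.000 6.000 6.464

after link 1: o_1 = (0.0000, 4.0000, 3.0000)
after link 2: o_2 = (0.0000, 6.0000, 6.4641)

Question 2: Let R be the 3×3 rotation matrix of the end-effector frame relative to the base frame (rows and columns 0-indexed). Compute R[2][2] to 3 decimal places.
0.500

End-effector z-axis (col 2 of R) = (-0.0000,-0.8660,0.5000)
R[2][2] = 0.5000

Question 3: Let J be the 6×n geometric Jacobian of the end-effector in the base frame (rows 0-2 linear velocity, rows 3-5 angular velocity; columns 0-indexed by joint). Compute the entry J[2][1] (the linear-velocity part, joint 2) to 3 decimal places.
axis z_1 = (1.0000,-0.0000,0.0000); lever o_n−o_1 = (-0.0000,2.0000,3.4641)
cross product → J_v[:, 1] = (-0.0000,-3.4641,2.0000)
J_ω[:, 1] = z_1
entry J[2][1] = 2.0000

2.000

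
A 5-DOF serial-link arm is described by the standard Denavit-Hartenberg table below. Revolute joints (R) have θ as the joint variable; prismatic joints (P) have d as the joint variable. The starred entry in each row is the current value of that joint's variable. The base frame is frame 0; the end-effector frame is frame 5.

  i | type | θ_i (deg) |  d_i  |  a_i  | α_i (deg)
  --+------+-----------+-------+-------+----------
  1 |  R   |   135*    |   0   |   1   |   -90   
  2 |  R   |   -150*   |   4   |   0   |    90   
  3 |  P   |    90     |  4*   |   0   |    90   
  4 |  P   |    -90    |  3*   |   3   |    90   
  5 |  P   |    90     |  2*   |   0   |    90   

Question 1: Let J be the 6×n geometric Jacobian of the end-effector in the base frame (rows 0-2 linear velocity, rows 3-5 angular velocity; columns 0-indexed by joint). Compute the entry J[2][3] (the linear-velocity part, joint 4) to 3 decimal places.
0.500

prismatic axis z_3 = (0.6124,-0.6124,0.5000)
J_v[:, 3] = z_3; J_ω[:, 3] = (0,0,0)
entry J[2][3] = 0.5000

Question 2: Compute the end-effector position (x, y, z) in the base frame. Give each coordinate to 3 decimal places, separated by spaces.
0.069 -2.898 0.634

after link 1: o_1 = (-0.7071, 0.7071, 0.0000)
after link 2: o_2 = (-3.5355, -2.1213, 0.0000)
after link 3: o_3 = (-2.1213, -3.5355, -3.4641)
after link 4: o_4 = (-1.3449, -4.3120, 0.6340)
after link 5: o_5 = (0.0694, -2.8978, 0.6340)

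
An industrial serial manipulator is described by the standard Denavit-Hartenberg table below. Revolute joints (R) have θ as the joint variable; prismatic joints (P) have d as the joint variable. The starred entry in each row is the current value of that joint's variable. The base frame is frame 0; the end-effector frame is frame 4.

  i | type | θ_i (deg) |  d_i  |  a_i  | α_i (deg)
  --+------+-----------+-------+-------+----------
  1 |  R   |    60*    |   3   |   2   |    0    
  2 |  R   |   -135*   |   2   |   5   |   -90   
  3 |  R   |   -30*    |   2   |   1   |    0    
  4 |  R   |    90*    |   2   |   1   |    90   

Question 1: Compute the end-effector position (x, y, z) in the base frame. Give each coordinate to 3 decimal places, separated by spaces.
6.511 -3.382 4.634

after link 1: o_1 = (1.0000, 1.7321, 3.0000)
after link 2: o_2 = (2.2941, -3.0976, 5.0000)
after link 3: o_3 = (4.4501, -3.4165, 5.5000)
after link 4: o_4 = (6.5114, -3.3818, 4.6340)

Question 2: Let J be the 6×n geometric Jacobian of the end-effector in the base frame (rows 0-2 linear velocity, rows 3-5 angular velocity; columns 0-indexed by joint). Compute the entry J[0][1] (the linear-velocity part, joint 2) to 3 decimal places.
5.114

axis z_1 = (0.0000,0.0000,1.0000); lever o_n−o_1 = (5.5114,-5.1138,1.6340)
cross product → J_v[:, 1] = (5.1138,5.5114,-0.0000)
J_ω[:, 1] = z_1
entry J[0][1] = 5.1138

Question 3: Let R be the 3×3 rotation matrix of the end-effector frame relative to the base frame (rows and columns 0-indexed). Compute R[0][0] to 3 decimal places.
End-effector x-axis (col 0 of R) = (0.1294,-0.4830,-0.8660)
R[0][0] = 0.1294

0.129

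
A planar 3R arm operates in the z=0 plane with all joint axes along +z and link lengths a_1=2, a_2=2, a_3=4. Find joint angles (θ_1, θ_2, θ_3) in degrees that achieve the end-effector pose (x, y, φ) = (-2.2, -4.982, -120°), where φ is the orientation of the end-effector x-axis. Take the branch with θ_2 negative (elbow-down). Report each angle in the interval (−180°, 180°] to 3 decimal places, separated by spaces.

-30.011 -134.991 45.002

wrist centre = target − a_3·(cos φ, sin φ) = (-0.2000, -1.5179)
cos θ_2 = (2.3440−2²−2²)/(2·2·2) = -0.7070; θ_2 = -134.9912° (elbow-down)
β = atan2(-1.5179,-0.2000) = -97.5061°; ψ = atan2(-1.4144,0.5860) = -67.4956°
θ_1 = β − ψ = -30.0105°
θ_3 = φ − θ_1 − θ_2 = 45.0017° (wrapped to (-180°,180°])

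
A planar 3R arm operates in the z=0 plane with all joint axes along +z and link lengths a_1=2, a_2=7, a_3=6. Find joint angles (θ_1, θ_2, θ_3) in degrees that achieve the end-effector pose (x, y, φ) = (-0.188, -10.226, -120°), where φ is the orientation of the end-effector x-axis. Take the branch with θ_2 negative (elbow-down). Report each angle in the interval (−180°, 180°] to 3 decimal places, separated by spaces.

wrist centre = target − a_3·(cos φ, sin φ) = (2.8120, -5.0298)
cos θ_2 = (33.2067−2²−7²)/(2·2·7) = -0.7069; θ_2 = -134.9835° (elbow-down)
β = atan2(-5.0298,2.8120) = -60.7921°; ψ = atan2(-4.9512,-2.9483) = -120.7729°
θ_1 = β − ψ = 59.9809°
θ_3 = φ − θ_1 − θ_2 = -44.9974° (wrapped to (-180°,180°])

59.981 -134.984 -44.997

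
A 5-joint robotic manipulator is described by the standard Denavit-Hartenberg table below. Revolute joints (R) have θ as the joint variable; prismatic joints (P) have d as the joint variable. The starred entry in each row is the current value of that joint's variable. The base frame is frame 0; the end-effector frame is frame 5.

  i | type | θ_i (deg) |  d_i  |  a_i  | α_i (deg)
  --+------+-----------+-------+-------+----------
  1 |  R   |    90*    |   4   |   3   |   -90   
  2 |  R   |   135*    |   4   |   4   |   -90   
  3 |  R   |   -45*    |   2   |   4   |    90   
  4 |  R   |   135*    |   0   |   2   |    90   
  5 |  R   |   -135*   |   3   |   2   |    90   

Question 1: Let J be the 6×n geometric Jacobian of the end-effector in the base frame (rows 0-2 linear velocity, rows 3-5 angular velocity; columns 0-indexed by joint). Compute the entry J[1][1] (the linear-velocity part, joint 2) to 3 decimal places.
axis z_1 = (-1.0000,0.0000,0.0000); lever o_n−o_1 = (-7.0355,-9.5962,-3.1820)
cross product → J_v[:, 1] = (0.0000,-3.1820,9.5962)
J_ω[:, 1] = z_1
entry J[1][1] = -3.1820

-3.182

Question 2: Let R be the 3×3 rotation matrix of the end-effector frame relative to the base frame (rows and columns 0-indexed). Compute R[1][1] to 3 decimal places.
End-effector y-axis (col 1 of R) = (-0.5000,-0.8536,0.1464)
R[1][1] = -0.8536

-0.854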